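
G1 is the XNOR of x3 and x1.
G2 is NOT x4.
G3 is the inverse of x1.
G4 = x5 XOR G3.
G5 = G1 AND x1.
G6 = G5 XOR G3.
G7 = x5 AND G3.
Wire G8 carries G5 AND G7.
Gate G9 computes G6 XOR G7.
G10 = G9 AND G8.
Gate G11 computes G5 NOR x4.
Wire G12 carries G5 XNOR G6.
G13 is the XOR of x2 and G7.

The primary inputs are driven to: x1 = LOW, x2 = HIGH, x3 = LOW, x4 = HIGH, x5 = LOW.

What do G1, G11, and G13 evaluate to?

G1 = x3 XNOR x1 = LOW XNOR LOW = HIGH
G3 = NOT x1 = NOT LOW = HIGH
G5 = G1 AND x1 = HIGH AND LOW = LOW
G7 = x5 AND G3 = LOW AND HIGH = LOW
G11 = G5 NOR x4 = LOW NOR HIGH = LOW
G13 = x2 XOR G7 = HIGH XOR LOW = HIGH

G1 = HIGH, G11 = LOW, G13 = HIGH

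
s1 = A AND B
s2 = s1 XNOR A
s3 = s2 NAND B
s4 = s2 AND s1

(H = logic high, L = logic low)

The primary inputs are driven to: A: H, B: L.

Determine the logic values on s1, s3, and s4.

s1 = A AND B = H AND L = L
s2 = s1 XNOR A = L XNOR H = L
s3 = s2 NAND B = L NAND L = H
s4 = s2 AND s1 = L AND L = L

s1 = L  s3 = H  s4 = L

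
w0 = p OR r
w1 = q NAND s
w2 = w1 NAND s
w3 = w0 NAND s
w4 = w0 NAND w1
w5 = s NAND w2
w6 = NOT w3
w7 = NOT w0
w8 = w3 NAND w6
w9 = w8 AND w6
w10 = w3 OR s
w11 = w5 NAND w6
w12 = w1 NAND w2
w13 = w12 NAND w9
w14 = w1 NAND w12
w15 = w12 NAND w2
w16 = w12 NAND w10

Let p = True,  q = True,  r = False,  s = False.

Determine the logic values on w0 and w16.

w0 = p OR r = True OR False = True
w1 = q NAND s = True NAND False = True
w2 = w1 NAND s = True NAND False = True
w3 = w0 NAND s = True NAND False = True
w10 = w3 OR s = True OR False = True
w12 = w1 NAND w2 = True NAND True = False
w16 = w12 NAND w10 = False NAND True = True

w0 = True; w16 = True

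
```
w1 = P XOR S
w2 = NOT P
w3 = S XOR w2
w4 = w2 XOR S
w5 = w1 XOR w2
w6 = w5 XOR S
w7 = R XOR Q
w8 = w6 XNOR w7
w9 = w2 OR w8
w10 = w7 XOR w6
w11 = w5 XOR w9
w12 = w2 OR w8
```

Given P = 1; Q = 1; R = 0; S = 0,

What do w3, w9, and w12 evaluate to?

w1 = P XOR S = 1 XOR 0 = 1
w2 = NOT P = NOT 1 = 0
w3 = S XOR w2 = 0 XOR 0 = 0
w5 = w1 XOR w2 = 1 XOR 0 = 1
w6 = w5 XOR S = 1 XOR 0 = 1
w7 = R XOR Q = 0 XOR 1 = 1
w8 = w6 XNOR w7 = 1 XNOR 1 = 1
w9 = w2 OR w8 = 0 OR 1 = 1
w12 = w2 OR w8 = 0 OR 1 = 1

w3 = 0  w9 = 1  w12 = 1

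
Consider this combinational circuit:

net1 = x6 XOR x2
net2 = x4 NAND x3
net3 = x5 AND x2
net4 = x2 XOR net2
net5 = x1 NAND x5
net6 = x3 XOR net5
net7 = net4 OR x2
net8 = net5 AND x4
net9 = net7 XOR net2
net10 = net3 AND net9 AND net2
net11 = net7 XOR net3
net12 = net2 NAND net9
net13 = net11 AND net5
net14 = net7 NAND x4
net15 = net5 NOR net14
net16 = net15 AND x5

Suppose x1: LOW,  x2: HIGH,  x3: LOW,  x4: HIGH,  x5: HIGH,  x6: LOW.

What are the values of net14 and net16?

net14 = LOW  net16 = LOW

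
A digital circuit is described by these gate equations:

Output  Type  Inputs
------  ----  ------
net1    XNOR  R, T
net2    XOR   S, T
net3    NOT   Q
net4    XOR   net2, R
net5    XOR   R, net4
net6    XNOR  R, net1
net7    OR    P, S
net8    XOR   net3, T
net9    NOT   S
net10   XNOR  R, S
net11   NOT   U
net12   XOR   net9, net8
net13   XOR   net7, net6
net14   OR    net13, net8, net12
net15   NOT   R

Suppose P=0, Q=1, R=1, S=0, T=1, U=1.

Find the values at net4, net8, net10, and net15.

net2 = S XOR T = 0 XOR 1 = 1
net3 = NOT Q = NOT 1 = 0
net4 = net2 XOR R = 1 XOR 1 = 0
net8 = net3 XOR T = 0 XOR 1 = 1
net10 = R XNOR S = 1 XNOR 0 = 0
net15 = NOT R = NOT 1 = 0

net4 = 0; net8 = 1; net10 = 0; net15 = 0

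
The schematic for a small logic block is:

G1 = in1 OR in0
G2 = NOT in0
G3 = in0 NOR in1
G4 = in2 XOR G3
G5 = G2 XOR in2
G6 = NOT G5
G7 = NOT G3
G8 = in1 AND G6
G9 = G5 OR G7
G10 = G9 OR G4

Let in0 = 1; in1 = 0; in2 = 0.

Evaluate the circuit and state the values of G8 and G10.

G8 = 0; G10 = 1

G2 = NOT in0 = NOT 1 = 0
G3 = in0 NOR in1 = 1 NOR 0 = 0
G4 = in2 XOR G3 = 0 XOR 0 = 0
G5 = G2 XOR in2 = 0 XOR 0 = 0
G6 = NOT G5 = NOT 0 = 1
G7 = NOT G3 = NOT 0 = 1
G8 = in1 AND G6 = 0 AND 1 = 0
G9 = G5 OR G7 = 0 OR 1 = 1
G10 = G9 OR G4 = 1 OR 0 = 1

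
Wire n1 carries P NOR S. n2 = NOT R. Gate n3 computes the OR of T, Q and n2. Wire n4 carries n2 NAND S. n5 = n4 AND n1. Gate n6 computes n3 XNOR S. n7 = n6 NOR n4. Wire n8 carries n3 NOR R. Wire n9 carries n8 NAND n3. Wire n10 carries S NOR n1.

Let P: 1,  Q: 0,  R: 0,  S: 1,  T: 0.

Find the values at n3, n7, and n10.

n3 = 1  n7 = 0  n10 = 0

n1 = P NOR S = 1 NOR 1 = 0
n2 = NOT R = NOT 0 = 1
n3 = T OR Q OR n2 = 0 OR 0 OR 1 = 1
n4 = n2 NAND S = 1 NAND 1 = 0
n6 = n3 XNOR S = 1 XNOR 1 = 1
n7 = n6 NOR n4 = 1 NOR 0 = 0
n10 = S NOR n1 = 1 NOR 0 = 0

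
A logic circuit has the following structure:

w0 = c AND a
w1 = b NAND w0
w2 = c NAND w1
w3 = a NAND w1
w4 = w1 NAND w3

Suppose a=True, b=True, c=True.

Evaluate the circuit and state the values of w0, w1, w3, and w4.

w0 = c AND a = True AND True = True
w1 = b NAND w0 = True NAND True = False
w3 = a NAND w1 = True NAND False = True
w4 = w1 NAND w3 = False NAND True = True

w0 = True  w1 = False  w3 = True  w4 = True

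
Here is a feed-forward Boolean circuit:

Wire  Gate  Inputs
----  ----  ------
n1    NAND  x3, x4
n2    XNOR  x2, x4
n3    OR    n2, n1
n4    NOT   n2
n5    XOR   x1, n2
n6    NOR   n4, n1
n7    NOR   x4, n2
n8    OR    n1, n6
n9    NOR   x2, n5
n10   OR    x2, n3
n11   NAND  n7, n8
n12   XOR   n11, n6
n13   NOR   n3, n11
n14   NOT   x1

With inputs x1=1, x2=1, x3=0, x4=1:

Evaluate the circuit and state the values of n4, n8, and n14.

n4 = 0  n8 = 1  n14 = 0

n1 = x3 NAND x4 = 0 NAND 1 = 1
n2 = x2 XNOR x4 = 1 XNOR 1 = 1
n4 = NOT n2 = NOT 1 = 0
n6 = n4 NOR n1 = 0 NOR 1 = 0
n8 = n1 OR n6 = 1 OR 0 = 1
n14 = NOT x1 = NOT 1 = 0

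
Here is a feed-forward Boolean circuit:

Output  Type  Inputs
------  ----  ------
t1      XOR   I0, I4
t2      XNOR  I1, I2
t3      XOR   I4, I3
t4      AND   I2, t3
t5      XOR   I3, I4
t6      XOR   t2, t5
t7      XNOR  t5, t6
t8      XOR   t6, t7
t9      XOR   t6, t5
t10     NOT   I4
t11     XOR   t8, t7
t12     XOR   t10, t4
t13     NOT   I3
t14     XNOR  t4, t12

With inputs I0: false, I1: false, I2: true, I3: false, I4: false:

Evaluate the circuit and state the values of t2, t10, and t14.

t2 = I1 XNOR I2 = false XNOR true = false
t3 = I4 XOR I3 = false XOR false = false
t4 = I2 AND t3 = true AND false = false
t10 = NOT I4 = NOT false = true
t12 = t10 XOR t4 = true XOR false = true
t14 = t4 XNOR t12 = false XNOR true = false

t2 = false  t10 = true  t14 = false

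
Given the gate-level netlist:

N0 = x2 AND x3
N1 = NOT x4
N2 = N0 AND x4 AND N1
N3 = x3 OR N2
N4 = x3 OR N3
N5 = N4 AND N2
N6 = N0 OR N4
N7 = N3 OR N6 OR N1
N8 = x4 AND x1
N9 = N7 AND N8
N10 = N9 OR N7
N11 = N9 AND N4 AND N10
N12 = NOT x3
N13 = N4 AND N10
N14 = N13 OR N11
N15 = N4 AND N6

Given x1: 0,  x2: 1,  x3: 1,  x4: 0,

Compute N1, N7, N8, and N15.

N0 = x2 AND x3 = 1 AND 1 = 1
N1 = NOT x4 = NOT 0 = 1
N2 = N0 AND x4 AND N1 = 1 AND 0 AND 1 = 0
N3 = x3 OR N2 = 1 OR 0 = 1
N4 = x3 OR N3 = 1 OR 1 = 1
N6 = N0 OR N4 = 1 OR 1 = 1
N7 = N3 OR N6 OR N1 = 1 OR 1 OR 1 = 1
N8 = x4 AND x1 = 0 AND 0 = 0
N15 = N4 AND N6 = 1 AND 1 = 1

N1 = 1  N7 = 1  N8 = 0  N15 = 1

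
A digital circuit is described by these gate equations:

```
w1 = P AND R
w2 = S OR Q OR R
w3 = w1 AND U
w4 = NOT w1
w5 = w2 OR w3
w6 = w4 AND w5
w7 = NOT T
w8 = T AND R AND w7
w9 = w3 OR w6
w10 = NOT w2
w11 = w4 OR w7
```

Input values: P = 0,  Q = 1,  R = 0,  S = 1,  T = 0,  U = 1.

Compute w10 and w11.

w1 = P AND R = 0 AND 0 = 0
w2 = S OR Q OR R = 1 OR 1 OR 0 = 1
w4 = NOT w1 = NOT 0 = 1
w7 = NOT T = NOT 0 = 1
w10 = NOT w2 = NOT 1 = 0
w11 = w4 OR w7 = 1 OR 1 = 1

w10 = 0  w11 = 1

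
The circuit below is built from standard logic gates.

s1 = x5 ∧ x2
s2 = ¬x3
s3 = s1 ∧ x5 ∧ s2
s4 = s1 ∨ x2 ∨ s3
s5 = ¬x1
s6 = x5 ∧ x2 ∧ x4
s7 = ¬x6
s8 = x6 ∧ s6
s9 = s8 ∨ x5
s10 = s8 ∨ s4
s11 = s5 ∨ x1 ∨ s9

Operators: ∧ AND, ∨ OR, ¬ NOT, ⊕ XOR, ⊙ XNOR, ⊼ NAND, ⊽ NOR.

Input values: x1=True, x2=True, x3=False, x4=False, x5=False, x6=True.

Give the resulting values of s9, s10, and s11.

s9 = False, s10 = True, s11 = True

s1 = x5 AND x2 = False AND True = False
s2 = NOT x3 = NOT False = True
s3 = s1 AND x5 AND s2 = False AND False AND True = False
s4 = s1 OR x2 OR s3 = False OR True OR False = True
s5 = NOT x1 = NOT True = False
s6 = x5 AND x2 AND x4 = False AND True AND False = False
s8 = x6 AND s6 = True AND False = False
s9 = s8 OR x5 = False OR False = False
s10 = s8 OR s4 = False OR True = True
s11 = s5 OR x1 OR s9 = False OR True OR False = True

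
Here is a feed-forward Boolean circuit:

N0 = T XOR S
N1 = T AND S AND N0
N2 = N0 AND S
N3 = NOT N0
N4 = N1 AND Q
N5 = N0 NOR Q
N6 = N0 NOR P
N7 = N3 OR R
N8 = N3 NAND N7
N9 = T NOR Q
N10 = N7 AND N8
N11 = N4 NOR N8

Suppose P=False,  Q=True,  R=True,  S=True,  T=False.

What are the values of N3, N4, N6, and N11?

N0 = T XOR S = False XOR True = True
N1 = T AND S AND N0 = False AND True AND True = False
N3 = NOT N0 = NOT True = False
N4 = N1 AND Q = False AND True = False
N6 = N0 NOR P = True NOR False = False
N7 = N3 OR R = False OR True = True
N8 = N3 NAND N7 = False NAND True = True
N11 = N4 NOR N8 = False NOR True = False

N3 = False, N4 = False, N6 = False, N11 = False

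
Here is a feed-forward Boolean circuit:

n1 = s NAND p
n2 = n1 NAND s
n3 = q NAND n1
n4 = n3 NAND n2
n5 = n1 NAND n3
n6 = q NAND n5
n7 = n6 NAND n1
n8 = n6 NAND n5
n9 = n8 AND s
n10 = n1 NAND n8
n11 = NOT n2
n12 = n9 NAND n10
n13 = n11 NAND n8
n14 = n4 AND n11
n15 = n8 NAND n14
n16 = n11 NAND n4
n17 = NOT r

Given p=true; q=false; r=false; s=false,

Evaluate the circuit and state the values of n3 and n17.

n1 = s NAND p = false NAND true = true
n3 = q NAND n1 = false NAND true = true
n17 = NOT r = NOT false = true

n3 = true  n17 = true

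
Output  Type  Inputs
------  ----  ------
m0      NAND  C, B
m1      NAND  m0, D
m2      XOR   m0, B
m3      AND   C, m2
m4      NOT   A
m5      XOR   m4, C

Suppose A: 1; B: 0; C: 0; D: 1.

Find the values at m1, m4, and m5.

m1 = 0; m4 = 0; m5 = 0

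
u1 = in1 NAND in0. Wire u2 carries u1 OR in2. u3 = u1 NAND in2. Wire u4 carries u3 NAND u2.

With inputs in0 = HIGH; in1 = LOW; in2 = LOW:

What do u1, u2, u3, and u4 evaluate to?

u1 = HIGH; u2 = HIGH; u3 = HIGH; u4 = LOW

u1 = in1 NAND in0 = LOW NAND HIGH = HIGH
u2 = u1 OR in2 = HIGH OR LOW = HIGH
u3 = u1 NAND in2 = HIGH NAND LOW = HIGH
u4 = u3 NAND u2 = HIGH NAND HIGH = LOW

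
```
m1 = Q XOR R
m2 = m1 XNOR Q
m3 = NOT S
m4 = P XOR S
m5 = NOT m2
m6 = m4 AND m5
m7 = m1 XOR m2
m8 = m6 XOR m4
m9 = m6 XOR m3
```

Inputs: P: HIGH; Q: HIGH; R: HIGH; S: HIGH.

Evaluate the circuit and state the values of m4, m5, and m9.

m1 = Q XOR R = HIGH XOR HIGH = LOW
m2 = m1 XNOR Q = LOW XNOR HIGH = LOW
m3 = NOT S = NOT HIGH = LOW
m4 = P XOR S = HIGH XOR HIGH = LOW
m5 = NOT m2 = NOT LOW = HIGH
m6 = m4 AND m5 = LOW AND HIGH = LOW
m9 = m6 XOR m3 = LOW XOR LOW = LOW

m4 = LOW, m5 = HIGH, m9 = LOW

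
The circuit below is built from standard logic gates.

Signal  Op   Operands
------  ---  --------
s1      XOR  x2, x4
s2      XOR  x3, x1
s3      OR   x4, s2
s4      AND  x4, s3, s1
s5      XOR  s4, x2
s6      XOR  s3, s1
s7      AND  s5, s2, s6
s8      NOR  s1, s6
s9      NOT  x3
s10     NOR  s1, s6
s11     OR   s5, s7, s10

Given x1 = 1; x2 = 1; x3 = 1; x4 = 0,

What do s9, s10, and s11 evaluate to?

s9 = 0, s10 = 0, s11 = 1

s1 = x2 XOR x4 = 1 XOR 0 = 1
s2 = x3 XOR x1 = 1 XOR 1 = 0
s3 = x4 OR s2 = 0 OR 0 = 0
s4 = x4 AND s3 AND s1 = 0 AND 0 AND 1 = 0
s5 = s4 XOR x2 = 0 XOR 1 = 1
s6 = s3 XOR s1 = 0 XOR 1 = 1
s7 = s5 AND s2 AND s6 = 1 AND 0 AND 1 = 0
s9 = NOT x3 = NOT 1 = 0
s10 = s1 NOR s6 = 1 NOR 1 = 0
s11 = s5 OR s7 OR s10 = 1 OR 0 OR 0 = 1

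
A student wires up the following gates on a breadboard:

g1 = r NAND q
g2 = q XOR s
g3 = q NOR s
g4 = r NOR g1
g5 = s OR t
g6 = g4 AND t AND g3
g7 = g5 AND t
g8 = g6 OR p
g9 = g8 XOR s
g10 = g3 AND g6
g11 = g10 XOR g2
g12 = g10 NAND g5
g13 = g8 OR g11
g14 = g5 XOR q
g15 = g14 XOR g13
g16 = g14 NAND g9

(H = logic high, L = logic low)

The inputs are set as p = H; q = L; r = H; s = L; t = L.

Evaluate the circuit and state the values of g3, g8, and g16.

g1 = r NAND q = H NAND L = H
g3 = q NOR s = L NOR L = H
g4 = r NOR g1 = H NOR H = L
g5 = s OR t = L OR L = L
g6 = g4 AND t AND g3 = L AND L AND H = L
g8 = g6 OR p = L OR H = H
g9 = g8 XOR s = H XOR L = H
g14 = g5 XOR q = L XOR L = L
g16 = g14 NAND g9 = L NAND H = H

g3 = H  g8 = H  g16 = H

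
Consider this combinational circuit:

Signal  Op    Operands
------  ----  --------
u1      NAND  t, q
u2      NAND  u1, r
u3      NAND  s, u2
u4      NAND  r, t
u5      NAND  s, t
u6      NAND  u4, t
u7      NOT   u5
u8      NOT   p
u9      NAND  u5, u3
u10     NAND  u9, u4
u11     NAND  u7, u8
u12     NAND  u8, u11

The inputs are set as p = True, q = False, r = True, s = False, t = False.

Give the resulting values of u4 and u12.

u4 = r NAND t = True NAND False = True
u5 = s NAND t = False NAND False = True
u7 = NOT u5 = NOT True = False
u8 = NOT p = NOT True = False
u11 = u7 NAND u8 = False NAND False = True
u12 = u8 NAND u11 = False NAND True = True

u4 = True, u12 = True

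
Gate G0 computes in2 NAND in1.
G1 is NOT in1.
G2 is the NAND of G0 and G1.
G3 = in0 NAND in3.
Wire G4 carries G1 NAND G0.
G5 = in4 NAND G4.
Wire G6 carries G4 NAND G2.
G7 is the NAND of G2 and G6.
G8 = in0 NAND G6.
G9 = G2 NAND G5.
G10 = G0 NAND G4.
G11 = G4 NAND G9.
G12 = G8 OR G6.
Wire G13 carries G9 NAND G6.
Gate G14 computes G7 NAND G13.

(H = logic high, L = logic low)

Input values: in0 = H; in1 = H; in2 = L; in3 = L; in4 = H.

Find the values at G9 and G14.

G9 = H; G14 = L

G0 = in2 NAND in1 = L NAND H = H
G1 = NOT in1 = NOT H = L
G2 = G0 NAND G1 = H NAND L = H
G4 = G1 NAND G0 = L NAND H = H
G5 = in4 NAND G4 = H NAND H = L
G6 = G4 NAND G2 = H NAND H = L
G7 = G2 NAND G6 = H NAND L = H
G9 = G2 NAND G5 = H NAND L = H
G13 = G9 NAND G6 = H NAND L = H
G14 = G7 NAND G13 = H NAND H = L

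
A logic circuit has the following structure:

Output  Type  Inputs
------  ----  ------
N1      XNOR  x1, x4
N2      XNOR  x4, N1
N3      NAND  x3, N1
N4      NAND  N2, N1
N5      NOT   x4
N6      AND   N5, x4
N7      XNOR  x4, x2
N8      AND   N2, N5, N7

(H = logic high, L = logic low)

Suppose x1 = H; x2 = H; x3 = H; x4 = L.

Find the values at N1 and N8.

N1 = x1 XNOR x4 = H XNOR L = L
N2 = x4 XNOR N1 = L XNOR L = H
N5 = NOT x4 = NOT L = H
N7 = x4 XNOR x2 = L XNOR H = L
N8 = N2 AND N5 AND N7 = H AND H AND L = L

N1 = L; N8 = L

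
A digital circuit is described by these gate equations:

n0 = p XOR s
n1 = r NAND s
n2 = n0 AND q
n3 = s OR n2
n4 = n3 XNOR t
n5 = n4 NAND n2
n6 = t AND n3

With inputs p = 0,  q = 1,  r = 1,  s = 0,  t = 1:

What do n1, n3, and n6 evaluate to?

n0 = p XOR s = 0 XOR 0 = 0
n1 = r NAND s = 1 NAND 0 = 1
n2 = n0 AND q = 0 AND 1 = 0
n3 = s OR n2 = 0 OR 0 = 0
n6 = t AND n3 = 1 AND 0 = 0

n1 = 1  n3 = 0  n6 = 0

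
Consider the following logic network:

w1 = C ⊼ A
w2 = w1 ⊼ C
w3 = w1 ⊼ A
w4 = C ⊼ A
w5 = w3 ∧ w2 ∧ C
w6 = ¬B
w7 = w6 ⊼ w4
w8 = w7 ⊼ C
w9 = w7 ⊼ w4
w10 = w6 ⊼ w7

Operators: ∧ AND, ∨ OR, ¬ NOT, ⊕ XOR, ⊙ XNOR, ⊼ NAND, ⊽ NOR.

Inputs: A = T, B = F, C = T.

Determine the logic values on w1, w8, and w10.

w1 = C NAND A = T NAND T = F
w4 = C NAND A = T NAND T = F
w6 = NOT B = NOT F = T
w7 = w6 NAND w4 = T NAND F = T
w8 = w7 NAND C = T NAND T = F
w10 = w6 NAND w7 = T NAND T = F

w1 = F, w8 = F, w10 = F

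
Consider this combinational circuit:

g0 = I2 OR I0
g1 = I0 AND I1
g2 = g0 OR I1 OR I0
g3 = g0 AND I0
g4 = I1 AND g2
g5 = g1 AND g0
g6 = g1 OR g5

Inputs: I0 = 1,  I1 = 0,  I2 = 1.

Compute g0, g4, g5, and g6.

g0 = 1  g4 = 0  g5 = 0  g6 = 0

g0 = I2 OR I0 = 1 OR 1 = 1
g1 = I0 AND I1 = 1 AND 0 = 0
g2 = g0 OR I1 OR I0 = 1 OR 0 OR 1 = 1
g4 = I1 AND g2 = 0 AND 1 = 0
g5 = g1 AND g0 = 0 AND 1 = 0
g6 = g1 OR g5 = 0 OR 0 = 0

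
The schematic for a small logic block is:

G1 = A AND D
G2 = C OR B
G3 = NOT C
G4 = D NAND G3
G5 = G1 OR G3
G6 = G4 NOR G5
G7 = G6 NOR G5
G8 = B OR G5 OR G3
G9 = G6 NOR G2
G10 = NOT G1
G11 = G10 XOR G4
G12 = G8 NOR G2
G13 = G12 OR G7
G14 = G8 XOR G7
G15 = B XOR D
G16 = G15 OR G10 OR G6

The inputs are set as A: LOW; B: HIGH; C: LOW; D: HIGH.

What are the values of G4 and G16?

G4 = LOW, G16 = HIGH

G1 = A AND D = LOW AND HIGH = LOW
G3 = NOT C = NOT LOW = HIGH
G4 = D NAND G3 = HIGH NAND HIGH = LOW
G5 = G1 OR G3 = LOW OR HIGH = HIGH
G6 = G4 NOR G5 = LOW NOR HIGH = LOW
G10 = NOT G1 = NOT LOW = HIGH
G15 = B XOR D = HIGH XOR HIGH = LOW
G16 = G15 OR G10 OR G6 = LOW OR HIGH OR LOW = HIGH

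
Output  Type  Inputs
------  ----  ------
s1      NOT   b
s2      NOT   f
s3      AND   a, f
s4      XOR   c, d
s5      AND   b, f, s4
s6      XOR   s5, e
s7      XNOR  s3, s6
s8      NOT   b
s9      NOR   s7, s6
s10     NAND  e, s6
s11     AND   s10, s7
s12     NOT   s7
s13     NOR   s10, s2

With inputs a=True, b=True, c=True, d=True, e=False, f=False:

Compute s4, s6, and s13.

s4 = False, s6 = False, s13 = False

s2 = NOT f = NOT False = True
s4 = c XOR d = True XOR True = False
s5 = b AND f AND s4 = True AND False AND False = False
s6 = s5 XOR e = False XOR False = False
s10 = e NAND s6 = False NAND False = True
s13 = s10 NOR s2 = True NOR True = False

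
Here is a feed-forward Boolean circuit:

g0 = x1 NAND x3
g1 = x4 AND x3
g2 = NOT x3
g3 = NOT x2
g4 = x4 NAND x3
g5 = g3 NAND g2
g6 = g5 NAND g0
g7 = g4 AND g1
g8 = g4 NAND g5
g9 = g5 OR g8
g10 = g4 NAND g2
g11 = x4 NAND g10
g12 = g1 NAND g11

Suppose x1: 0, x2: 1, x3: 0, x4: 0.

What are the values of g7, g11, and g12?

g1 = x4 AND x3 = 0 AND 0 = 0
g2 = NOT x3 = NOT 0 = 1
g4 = x4 NAND x3 = 0 NAND 0 = 1
g7 = g4 AND g1 = 1 AND 0 = 0
g10 = g4 NAND g2 = 1 NAND 1 = 0
g11 = x4 NAND g10 = 0 NAND 0 = 1
g12 = g1 NAND g11 = 0 NAND 1 = 1

g7 = 0, g11 = 1, g12 = 1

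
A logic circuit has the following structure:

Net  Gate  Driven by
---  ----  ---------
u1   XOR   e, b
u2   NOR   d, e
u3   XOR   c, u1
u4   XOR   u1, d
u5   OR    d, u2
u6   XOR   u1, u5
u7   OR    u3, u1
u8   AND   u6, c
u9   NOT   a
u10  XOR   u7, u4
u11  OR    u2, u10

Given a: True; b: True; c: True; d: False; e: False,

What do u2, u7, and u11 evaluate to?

u2 = True; u7 = True; u11 = True

u1 = e XOR b = False XOR True = True
u2 = d NOR e = False NOR False = True
u3 = c XOR u1 = True XOR True = False
u4 = u1 XOR d = True XOR False = True
u7 = u3 OR u1 = False OR True = True
u10 = u7 XOR u4 = True XOR True = False
u11 = u2 OR u10 = True OR False = True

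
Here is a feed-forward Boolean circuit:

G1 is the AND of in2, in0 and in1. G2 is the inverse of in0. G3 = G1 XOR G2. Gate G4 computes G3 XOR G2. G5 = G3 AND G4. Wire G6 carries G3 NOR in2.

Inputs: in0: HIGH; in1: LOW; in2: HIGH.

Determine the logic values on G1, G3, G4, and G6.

G1 = in2 AND in0 AND in1 = HIGH AND HIGH AND LOW = LOW
G2 = NOT in0 = NOT HIGH = LOW
G3 = G1 XOR G2 = LOW XOR LOW = LOW
G4 = G3 XOR G2 = LOW XOR LOW = LOW
G6 = G3 NOR in2 = LOW NOR HIGH = LOW

G1 = LOW; G3 = LOW; G4 = LOW; G6 = LOW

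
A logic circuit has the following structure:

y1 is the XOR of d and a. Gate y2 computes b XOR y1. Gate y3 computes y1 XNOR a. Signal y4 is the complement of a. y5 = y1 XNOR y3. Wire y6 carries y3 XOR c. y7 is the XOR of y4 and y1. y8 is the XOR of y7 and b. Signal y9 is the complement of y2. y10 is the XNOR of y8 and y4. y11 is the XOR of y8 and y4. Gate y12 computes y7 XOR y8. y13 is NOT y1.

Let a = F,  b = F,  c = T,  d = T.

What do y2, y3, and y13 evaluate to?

y1 = d XOR a = T XOR F = T
y2 = b XOR y1 = F XOR T = T
y3 = y1 XNOR a = T XNOR F = F
y13 = NOT y1 = NOT T = F

y2 = T, y3 = F, y13 = F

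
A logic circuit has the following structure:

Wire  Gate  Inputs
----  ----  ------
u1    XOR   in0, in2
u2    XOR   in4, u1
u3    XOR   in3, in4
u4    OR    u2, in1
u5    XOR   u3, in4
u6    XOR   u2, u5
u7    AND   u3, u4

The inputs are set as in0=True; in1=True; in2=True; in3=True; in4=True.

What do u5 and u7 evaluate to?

u5 = True  u7 = False

u1 = in0 XOR in2 = True XOR True = False
u2 = in4 XOR u1 = True XOR False = True
u3 = in3 XOR in4 = True XOR True = False
u4 = u2 OR in1 = True OR True = True
u5 = u3 XOR in4 = False XOR True = True
u7 = u3 AND u4 = False AND True = False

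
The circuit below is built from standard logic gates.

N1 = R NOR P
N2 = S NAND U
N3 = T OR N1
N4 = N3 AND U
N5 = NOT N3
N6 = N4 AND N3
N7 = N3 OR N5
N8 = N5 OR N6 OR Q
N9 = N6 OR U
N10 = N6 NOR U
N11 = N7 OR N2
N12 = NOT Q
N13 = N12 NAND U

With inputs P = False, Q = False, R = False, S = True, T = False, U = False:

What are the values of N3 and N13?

N3 = True  N13 = True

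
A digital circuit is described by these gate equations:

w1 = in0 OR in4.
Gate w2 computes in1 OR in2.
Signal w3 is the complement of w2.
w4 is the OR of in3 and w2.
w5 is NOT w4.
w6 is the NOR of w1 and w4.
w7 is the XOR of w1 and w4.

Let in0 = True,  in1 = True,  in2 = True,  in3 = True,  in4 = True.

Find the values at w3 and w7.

w3 = False  w7 = False

w1 = in0 OR in4 = True OR True = True
w2 = in1 OR in2 = True OR True = True
w3 = NOT w2 = NOT True = False
w4 = in3 OR w2 = True OR True = True
w7 = w1 XOR w4 = True XOR True = False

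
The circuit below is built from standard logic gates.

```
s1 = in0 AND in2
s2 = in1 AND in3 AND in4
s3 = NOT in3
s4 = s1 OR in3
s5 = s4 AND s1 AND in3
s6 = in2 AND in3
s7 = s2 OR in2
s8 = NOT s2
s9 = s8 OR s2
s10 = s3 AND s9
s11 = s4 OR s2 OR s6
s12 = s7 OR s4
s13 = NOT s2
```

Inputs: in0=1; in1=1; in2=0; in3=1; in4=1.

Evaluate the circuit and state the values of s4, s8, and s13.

s1 = in0 AND in2 = 1 AND 0 = 0
s2 = in1 AND in3 AND in4 = 1 AND 1 AND 1 = 1
s4 = s1 OR in3 = 0 OR 1 = 1
s8 = NOT s2 = NOT 1 = 0
s13 = NOT s2 = NOT 1 = 0

s4 = 1, s8 = 0, s13 = 0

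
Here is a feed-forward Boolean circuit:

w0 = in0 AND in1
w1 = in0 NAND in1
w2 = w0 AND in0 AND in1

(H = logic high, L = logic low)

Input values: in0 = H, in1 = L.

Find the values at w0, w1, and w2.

w0 = in0 AND in1 = H AND L = L
w1 = in0 NAND in1 = H NAND L = H
w2 = w0 AND in0 AND in1 = L AND H AND L = L

w0 = L  w1 = H  w2 = L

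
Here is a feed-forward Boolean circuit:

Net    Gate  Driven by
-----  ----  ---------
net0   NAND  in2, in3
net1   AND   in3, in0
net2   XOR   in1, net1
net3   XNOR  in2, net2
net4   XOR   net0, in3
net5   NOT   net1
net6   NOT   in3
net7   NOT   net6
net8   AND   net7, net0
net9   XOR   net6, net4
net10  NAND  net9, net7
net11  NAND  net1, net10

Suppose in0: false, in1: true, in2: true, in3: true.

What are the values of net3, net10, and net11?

net0 = in2 NAND in3 = true NAND true = false
net1 = in3 AND in0 = true AND false = false
net2 = in1 XOR net1 = true XOR false = true
net3 = in2 XNOR net2 = true XNOR true = true
net4 = net0 XOR in3 = false XOR true = true
net6 = NOT in3 = NOT true = false
net7 = NOT net6 = NOT false = true
net9 = net6 XOR net4 = false XOR true = true
net10 = net9 NAND net7 = true NAND true = false
net11 = net1 NAND net10 = false NAND false = true

net3 = true  net10 = false  net11 = true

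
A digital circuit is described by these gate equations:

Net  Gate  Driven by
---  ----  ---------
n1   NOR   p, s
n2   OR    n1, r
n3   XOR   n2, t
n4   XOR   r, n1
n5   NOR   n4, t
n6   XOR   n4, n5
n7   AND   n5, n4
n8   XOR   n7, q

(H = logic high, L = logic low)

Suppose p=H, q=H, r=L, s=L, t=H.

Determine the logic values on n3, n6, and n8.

n1 = p NOR s = H NOR L = L
n2 = n1 OR r = L OR L = L
n3 = n2 XOR t = L XOR H = H
n4 = r XOR n1 = L XOR L = L
n5 = n4 NOR t = L NOR H = L
n6 = n4 XOR n5 = L XOR L = L
n7 = n5 AND n4 = L AND L = L
n8 = n7 XOR q = L XOR H = H

n3 = H  n6 = L  n8 = H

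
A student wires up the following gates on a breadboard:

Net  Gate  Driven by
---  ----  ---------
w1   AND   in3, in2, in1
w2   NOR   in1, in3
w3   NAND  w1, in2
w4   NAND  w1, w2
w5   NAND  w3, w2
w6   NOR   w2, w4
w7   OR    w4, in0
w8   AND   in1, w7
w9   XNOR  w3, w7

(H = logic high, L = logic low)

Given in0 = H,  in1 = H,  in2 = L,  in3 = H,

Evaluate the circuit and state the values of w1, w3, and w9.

w1 = L, w3 = H, w9 = H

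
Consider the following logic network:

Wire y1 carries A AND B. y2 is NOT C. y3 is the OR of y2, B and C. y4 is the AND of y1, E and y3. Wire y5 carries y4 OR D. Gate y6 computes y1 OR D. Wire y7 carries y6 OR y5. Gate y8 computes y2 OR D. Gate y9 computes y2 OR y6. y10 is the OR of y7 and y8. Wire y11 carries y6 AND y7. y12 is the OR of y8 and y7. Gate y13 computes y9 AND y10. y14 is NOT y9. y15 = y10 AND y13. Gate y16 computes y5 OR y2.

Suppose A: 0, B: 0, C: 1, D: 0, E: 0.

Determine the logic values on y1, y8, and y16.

y1 = 0  y8 = 0  y16 = 0

y1 = A AND B = 0 AND 0 = 0
y2 = NOT C = NOT 1 = 0
y3 = y2 OR B OR C = 0 OR 0 OR 1 = 1
y4 = y1 AND E AND y3 = 0 AND 0 AND 1 = 0
y5 = y4 OR D = 0 OR 0 = 0
y8 = y2 OR D = 0 OR 0 = 0
y16 = y5 OR y2 = 0 OR 0 = 0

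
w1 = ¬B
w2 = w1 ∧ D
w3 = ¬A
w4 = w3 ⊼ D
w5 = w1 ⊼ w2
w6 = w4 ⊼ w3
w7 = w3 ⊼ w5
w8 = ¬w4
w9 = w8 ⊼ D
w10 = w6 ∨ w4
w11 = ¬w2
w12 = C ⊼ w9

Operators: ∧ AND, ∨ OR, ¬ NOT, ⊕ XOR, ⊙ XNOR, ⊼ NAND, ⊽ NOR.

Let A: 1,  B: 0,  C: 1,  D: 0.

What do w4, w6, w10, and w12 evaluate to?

w4 = 1; w6 = 1; w10 = 1; w12 = 0

w3 = NOT A = NOT 1 = 0
w4 = w3 NAND D = 0 NAND 0 = 1
w6 = w4 NAND w3 = 1 NAND 0 = 1
w8 = NOT w4 = NOT 1 = 0
w9 = w8 NAND D = 0 NAND 0 = 1
w10 = w6 OR w4 = 1 OR 1 = 1
w12 = C NAND w9 = 1 NAND 1 = 0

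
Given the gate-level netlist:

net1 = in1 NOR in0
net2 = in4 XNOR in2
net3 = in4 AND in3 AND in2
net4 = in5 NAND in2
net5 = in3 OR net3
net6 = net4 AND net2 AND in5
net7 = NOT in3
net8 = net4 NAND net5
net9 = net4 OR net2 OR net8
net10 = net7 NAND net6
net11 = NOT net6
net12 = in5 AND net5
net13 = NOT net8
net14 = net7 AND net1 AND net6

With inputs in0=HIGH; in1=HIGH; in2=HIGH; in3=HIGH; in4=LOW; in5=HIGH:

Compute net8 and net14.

net8 = HIGH; net14 = LOW

net1 = in1 NOR in0 = HIGH NOR HIGH = LOW
net2 = in4 XNOR in2 = LOW XNOR HIGH = LOW
net3 = in4 AND in3 AND in2 = LOW AND HIGH AND HIGH = LOW
net4 = in5 NAND in2 = HIGH NAND HIGH = LOW
net5 = in3 OR net3 = HIGH OR LOW = HIGH
net6 = net4 AND net2 AND in5 = LOW AND LOW AND HIGH = LOW
net7 = NOT in3 = NOT HIGH = LOW
net8 = net4 NAND net5 = LOW NAND HIGH = HIGH
net14 = net7 AND net1 AND net6 = LOW AND LOW AND LOW = LOW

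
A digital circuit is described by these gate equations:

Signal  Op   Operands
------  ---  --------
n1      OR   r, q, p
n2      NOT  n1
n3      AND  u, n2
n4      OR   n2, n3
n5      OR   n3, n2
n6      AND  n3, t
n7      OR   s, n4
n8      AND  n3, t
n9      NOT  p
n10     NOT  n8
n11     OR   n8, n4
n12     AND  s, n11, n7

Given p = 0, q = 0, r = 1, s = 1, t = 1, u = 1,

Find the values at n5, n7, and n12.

n1 = r OR q OR p = 1 OR 0 OR 0 = 1
n2 = NOT n1 = NOT 1 = 0
n3 = u AND n2 = 1 AND 0 = 0
n4 = n2 OR n3 = 0 OR 0 = 0
n5 = n3 OR n2 = 0 OR 0 = 0
n7 = s OR n4 = 1 OR 0 = 1
n8 = n3 AND t = 0 AND 1 = 0
n11 = n8 OR n4 = 0 OR 0 = 0
n12 = s AND n11 AND n7 = 1 AND 0 AND 1 = 0

n5 = 0  n7 = 1  n12 = 0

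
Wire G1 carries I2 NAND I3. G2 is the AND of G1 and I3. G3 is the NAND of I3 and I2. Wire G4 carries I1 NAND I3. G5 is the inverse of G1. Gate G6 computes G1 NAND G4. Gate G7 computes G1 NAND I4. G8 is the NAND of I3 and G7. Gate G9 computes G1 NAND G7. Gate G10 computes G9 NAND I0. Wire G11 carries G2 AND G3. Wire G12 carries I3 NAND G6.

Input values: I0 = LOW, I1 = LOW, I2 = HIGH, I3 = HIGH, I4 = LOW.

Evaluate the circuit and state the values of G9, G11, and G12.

G9 = HIGH, G11 = LOW, G12 = LOW

G1 = I2 NAND I3 = HIGH NAND HIGH = LOW
G2 = G1 AND I3 = LOW AND HIGH = LOW
G3 = I3 NAND I2 = HIGH NAND HIGH = LOW
G4 = I1 NAND I3 = LOW NAND HIGH = HIGH
G6 = G1 NAND G4 = LOW NAND HIGH = HIGH
G7 = G1 NAND I4 = LOW NAND LOW = HIGH
G9 = G1 NAND G7 = LOW NAND HIGH = HIGH
G11 = G2 AND G3 = LOW AND LOW = LOW
G12 = I3 NAND G6 = HIGH NAND HIGH = LOW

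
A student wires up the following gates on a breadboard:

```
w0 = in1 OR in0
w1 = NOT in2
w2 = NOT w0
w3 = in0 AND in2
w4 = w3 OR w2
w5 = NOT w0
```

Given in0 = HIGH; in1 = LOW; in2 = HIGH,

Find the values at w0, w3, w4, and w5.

w0 = in1 OR in0 = LOW OR HIGH = HIGH
w2 = NOT w0 = NOT HIGH = LOW
w3 = in0 AND in2 = HIGH AND HIGH = HIGH
w4 = w3 OR w2 = HIGH OR LOW = HIGH
w5 = NOT w0 = NOT HIGH = LOW

w0 = HIGH, w3 = HIGH, w4 = HIGH, w5 = LOW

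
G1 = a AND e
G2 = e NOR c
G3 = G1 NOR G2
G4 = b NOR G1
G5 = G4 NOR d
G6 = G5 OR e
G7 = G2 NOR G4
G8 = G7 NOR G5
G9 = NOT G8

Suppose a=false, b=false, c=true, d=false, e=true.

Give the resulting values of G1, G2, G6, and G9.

G1 = false  G2 = false  G6 = true  G9 = false

G1 = a AND e = false AND true = false
G2 = e NOR c = true NOR true = false
G4 = b NOR G1 = false NOR false = true
G5 = G4 NOR d = true NOR false = false
G6 = G5 OR e = false OR true = true
G7 = G2 NOR G4 = false NOR true = false
G8 = G7 NOR G5 = false NOR false = true
G9 = NOT G8 = NOT true = false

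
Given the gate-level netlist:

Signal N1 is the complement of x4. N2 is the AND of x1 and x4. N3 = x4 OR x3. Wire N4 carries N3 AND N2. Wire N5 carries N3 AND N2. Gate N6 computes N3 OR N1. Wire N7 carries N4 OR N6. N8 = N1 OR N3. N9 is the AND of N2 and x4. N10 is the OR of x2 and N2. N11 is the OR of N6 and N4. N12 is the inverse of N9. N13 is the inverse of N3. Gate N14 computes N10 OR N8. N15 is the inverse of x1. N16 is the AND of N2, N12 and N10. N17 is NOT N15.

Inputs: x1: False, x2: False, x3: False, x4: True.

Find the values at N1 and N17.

N1 = False, N17 = False

N1 = NOT x4 = NOT True = False
N15 = NOT x1 = NOT False = True
N17 = NOT N15 = NOT True = False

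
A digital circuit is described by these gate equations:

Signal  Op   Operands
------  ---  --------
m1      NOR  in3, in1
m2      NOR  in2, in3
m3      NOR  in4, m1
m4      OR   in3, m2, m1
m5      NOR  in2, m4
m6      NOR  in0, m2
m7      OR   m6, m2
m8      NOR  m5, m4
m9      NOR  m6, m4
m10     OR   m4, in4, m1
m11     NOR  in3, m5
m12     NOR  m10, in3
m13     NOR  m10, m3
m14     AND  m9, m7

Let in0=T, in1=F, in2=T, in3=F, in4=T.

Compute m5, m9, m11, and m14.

m1 = in3 NOR in1 = F NOR F = T
m2 = in2 NOR in3 = T NOR F = F
m4 = in3 OR m2 OR m1 = F OR F OR T = T
m5 = in2 NOR m4 = T NOR T = F
m6 = in0 NOR m2 = T NOR F = F
m7 = m6 OR m2 = F OR F = F
m9 = m6 NOR m4 = F NOR T = F
m11 = in3 NOR m5 = F NOR F = T
m14 = m9 AND m7 = F AND F = F

m5 = F, m9 = F, m11 = T, m14 = F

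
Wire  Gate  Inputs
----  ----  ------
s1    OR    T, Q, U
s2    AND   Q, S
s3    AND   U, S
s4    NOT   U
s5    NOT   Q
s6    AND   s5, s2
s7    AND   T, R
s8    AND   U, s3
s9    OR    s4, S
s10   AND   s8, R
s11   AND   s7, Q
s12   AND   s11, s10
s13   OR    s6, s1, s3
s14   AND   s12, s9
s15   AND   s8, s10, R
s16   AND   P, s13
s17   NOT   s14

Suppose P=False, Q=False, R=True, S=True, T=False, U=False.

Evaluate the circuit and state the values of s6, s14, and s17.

s6 = False; s14 = False; s17 = True

s2 = Q AND S = False AND True = False
s3 = U AND S = False AND True = False
s4 = NOT U = NOT False = True
s5 = NOT Q = NOT False = True
s6 = s5 AND s2 = True AND False = False
s7 = T AND R = False AND True = False
s8 = U AND s3 = False AND False = False
s9 = s4 OR S = True OR True = True
s10 = s8 AND R = False AND True = False
s11 = s7 AND Q = False AND False = False
s12 = s11 AND s10 = False AND False = False
s14 = s12 AND s9 = False AND True = False
s17 = NOT s14 = NOT False = True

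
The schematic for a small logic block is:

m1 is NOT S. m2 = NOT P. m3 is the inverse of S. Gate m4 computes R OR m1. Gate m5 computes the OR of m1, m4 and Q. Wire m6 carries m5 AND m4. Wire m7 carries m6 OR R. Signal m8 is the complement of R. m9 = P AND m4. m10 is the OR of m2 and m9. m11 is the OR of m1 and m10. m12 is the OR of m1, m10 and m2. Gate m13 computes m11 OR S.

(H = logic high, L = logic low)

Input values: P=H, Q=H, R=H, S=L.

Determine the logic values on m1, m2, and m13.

m1 = H, m2 = L, m13 = H

m1 = NOT S = NOT L = H
m2 = NOT P = NOT H = L
m4 = R OR m1 = H OR H = H
m9 = P AND m4 = H AND H = H
m10 = m2 OR m9 = L OR H = H
m11 = m1 OR m10 = H OR H = H
m13 = m11 OR S = H OR L = H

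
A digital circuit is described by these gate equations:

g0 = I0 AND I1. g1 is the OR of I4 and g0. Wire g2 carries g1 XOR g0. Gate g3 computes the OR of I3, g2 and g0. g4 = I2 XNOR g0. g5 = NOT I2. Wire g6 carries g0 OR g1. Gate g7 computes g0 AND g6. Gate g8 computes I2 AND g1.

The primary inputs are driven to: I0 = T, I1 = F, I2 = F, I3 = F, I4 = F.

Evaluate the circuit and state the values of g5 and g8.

g0 = I0 AND I1 = T AND F = F
g1 = I4 OR g0 = F OR F = F
g5 = NOT I2 = NOT F = T
g8 = I2 AND g1 = F AND F = F

g5 = T, g8 = F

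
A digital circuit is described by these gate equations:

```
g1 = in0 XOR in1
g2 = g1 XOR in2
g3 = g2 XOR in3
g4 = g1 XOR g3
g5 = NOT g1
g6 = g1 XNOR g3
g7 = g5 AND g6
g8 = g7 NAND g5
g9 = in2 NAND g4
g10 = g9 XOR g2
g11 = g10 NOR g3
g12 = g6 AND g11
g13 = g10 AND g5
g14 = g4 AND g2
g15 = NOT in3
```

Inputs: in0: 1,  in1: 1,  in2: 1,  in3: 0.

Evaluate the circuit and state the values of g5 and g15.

g1 = in0 XOR in1 = 1 XOR 1 = 0
g5 = NOT g1 = NOT 0 = 1
g15 = NOT in3 = NOT 0 = 1

g5 = 1; g15 = 1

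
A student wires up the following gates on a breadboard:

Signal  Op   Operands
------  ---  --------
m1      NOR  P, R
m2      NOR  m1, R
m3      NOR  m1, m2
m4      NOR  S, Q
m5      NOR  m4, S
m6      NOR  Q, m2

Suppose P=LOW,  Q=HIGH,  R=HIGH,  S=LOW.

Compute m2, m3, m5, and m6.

m1 = P NOR R = LOW NOR HIGH = LOW
m2 = m1 NOR R = LOW NOR HIGH = LOW
m3 = m1 NOR m2 = LOW NOR LOW = HIGH
m4 = S NOR Q = LOW NOR HIGH = LOW
m5 = m4 NOR S = LOW NOR LOW = HIGH
m6 = Q NOR m2 = HIGH NOR LOW = LOW

m2 = LOW, m3 = HIGH, m5 = HIGH, m6 = LOW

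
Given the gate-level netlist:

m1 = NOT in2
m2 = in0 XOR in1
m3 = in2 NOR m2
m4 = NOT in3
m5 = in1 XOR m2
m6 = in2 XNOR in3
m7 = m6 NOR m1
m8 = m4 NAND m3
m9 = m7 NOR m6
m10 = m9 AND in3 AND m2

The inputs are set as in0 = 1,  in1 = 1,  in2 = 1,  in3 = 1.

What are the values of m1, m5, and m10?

m1 = 0, m5 = 1, m10 = 0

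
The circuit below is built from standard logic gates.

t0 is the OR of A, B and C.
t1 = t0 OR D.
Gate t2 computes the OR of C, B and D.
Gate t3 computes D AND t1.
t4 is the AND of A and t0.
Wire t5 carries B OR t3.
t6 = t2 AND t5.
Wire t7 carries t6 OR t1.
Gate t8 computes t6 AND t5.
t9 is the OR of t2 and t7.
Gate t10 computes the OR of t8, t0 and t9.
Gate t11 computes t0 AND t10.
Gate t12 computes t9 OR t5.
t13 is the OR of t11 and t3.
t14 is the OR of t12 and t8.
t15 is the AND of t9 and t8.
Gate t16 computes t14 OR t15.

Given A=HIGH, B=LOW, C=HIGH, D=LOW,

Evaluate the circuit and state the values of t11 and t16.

t11 = HIGH; t16 = HIGH

t0 = A OR B OR C = HIGH OR LOW OR HIGH = HIGH
t1 = t0 OR D = HIGH OR LOW = HIGH
t2 = C OR B OR D = HIGH OR LOW OR LOW = HIGH
t3 = D AND t1 = LOW AND HIGH = LOW
t5 = B OR t3 = LOW OR LOW = LOW
t6 = t2 AND t5 = HIGH AND LOW = LOW
t7 = t6 OR t1 = LOW OR HIGH = HIGH
t8 = t6 AND t5 = LOW AND LOW = LOW
t9 = t2 OR t7 = HIGH OR HIGH = HIGH
t10 = t8 OR t0 OR t9 = LOW OR HIGH OR HIGH = HIGH
t11 = t0 AND t10 = HIGH AND HIGH = HIGH
t12 = t9 OR t5 = HIGH OR LOW = HIGH
t14 = t12 OR t8 = HIGH OR LOW = HIGH
t15 = t9 AND t8 = HIGH AND LOW = LOW
t16 = t14 OR t15 = HIGH OR LOW = HIGH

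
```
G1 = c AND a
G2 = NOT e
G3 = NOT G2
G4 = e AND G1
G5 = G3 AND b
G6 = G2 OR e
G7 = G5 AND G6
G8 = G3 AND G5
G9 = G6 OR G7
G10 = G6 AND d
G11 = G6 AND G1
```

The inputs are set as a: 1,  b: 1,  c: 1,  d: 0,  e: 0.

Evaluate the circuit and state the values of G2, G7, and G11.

G2 = 1, G7 = 0, G11 = 1

G1 = c AND a = 1 AND 1 = 1
G2 = NOT e = NOT 0 = 1
G3 = NOT G2 = NOT 1 = 0
G5 = G3 AND b = 0 AND 1 = 0
G6 = G2 OR e = 1 OR 0 = 1
G7 = G5 AND G6 = 0 AND 1 = 0
G11 = G6 AND G1 = 1 AND 1 = 1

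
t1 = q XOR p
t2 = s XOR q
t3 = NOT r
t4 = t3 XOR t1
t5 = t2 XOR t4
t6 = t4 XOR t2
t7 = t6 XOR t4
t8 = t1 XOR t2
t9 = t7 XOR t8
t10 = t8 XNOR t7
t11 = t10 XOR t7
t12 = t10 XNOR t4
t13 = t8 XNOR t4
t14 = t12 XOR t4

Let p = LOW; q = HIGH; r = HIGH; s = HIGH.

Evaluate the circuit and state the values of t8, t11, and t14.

t1 = q XOR p = HIGH XOR LOW = HIGH
t2 = s XOR q = HIGH XOR HIGH = LOW
t3 = NOT r = NOT HIGH = LOW
t4 = t3 XOR t1 = LOW XOR HIGH = HIGH
t6 = t4 XOR t2 = HIGH XOR LOW = HIGH
t7 = t6 XOR t4 = HIGH XOR HIGH = LOW
t8 = t1 XOR t2 = HIGH XOR LOW = HIGH
t10 = t8 XNOR t7 = HIGH XNOR LOW = LOW
t11 = t10 XOR t7 = LOW XOR LOW = LOW
t12 = t10 XNOR t4 = LOW XNOR HIGH = LOW
t14 = t12 XOR t4 = LOW XOR HIGH = HIGH

t8 = HIGH  t11 = LOW  t14 = HIGH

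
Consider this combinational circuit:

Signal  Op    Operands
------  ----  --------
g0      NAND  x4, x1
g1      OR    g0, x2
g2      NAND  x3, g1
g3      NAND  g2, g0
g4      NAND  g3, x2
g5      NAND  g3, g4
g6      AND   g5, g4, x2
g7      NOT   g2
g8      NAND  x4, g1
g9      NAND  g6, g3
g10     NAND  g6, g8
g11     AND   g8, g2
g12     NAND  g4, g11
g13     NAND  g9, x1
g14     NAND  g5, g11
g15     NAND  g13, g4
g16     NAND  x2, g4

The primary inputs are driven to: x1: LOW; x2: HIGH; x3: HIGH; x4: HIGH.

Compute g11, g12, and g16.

g11 = LOW, g12 = HIGH, g16 = HIGH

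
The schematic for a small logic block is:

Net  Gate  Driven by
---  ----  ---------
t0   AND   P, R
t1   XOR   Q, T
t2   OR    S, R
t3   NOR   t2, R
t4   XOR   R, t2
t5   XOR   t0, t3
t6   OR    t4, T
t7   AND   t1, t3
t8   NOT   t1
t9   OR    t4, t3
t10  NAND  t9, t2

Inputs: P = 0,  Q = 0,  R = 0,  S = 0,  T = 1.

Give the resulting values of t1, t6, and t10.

t1 = 1, t6 = 1, t10 = 1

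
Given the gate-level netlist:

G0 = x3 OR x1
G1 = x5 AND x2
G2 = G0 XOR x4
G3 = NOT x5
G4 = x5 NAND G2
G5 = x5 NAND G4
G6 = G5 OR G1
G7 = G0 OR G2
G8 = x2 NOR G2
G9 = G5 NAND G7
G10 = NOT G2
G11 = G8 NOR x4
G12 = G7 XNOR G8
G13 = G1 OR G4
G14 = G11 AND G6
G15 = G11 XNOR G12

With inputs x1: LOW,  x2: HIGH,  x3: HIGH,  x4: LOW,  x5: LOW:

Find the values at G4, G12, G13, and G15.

G0 = x3 OR x1 = HIGH OR LOW = HIGH
G1 = x5 AND x2 = LOW AND HIGH = LOW
G2 = G0 XOR x4 = HIGH XOR LOW = HIGH
G4 = x5 NAND G2 = LOW NAND HIGH = HIGH
G7 = G0 OR G2 = HIGH OR HIGH = HIGH
G8 = x2 NOR G2 = HIGH NOR HIGH = LOW
G11 = G8 NOR x4 = LOW NOR LOW = HIGH
G12 = G7 XNOR G8 = HIGH XNOR LOW = LOW
G13 = G1 OR G4 = LOW OR HIGH = HIGH
G15 = G11 XNOR G12 = HIGH XNOR LOW = LOW

G4 = HIGH  G12 = LOW  G13 = HIGH  G15 = LOW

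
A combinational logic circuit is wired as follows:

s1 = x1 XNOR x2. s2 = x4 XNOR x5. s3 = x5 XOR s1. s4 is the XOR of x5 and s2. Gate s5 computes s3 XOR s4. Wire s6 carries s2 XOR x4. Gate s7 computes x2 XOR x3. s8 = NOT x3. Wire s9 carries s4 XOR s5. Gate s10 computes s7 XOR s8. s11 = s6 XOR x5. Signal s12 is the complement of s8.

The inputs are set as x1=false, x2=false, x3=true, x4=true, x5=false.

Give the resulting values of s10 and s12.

s10 = true, s12 = true

s7 = x2 XOR x3 = false XOR true = true
s8 = NOT x3 = NOT true = false
s10 = s7 XOR s8 = true XOR false = true
s12 = NOT s8 = NOT false = true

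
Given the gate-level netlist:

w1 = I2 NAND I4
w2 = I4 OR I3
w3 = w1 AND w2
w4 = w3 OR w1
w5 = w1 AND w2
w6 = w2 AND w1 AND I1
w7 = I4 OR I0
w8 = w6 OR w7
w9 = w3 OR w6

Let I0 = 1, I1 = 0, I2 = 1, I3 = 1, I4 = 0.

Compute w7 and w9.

w7 = 1; w9 = 1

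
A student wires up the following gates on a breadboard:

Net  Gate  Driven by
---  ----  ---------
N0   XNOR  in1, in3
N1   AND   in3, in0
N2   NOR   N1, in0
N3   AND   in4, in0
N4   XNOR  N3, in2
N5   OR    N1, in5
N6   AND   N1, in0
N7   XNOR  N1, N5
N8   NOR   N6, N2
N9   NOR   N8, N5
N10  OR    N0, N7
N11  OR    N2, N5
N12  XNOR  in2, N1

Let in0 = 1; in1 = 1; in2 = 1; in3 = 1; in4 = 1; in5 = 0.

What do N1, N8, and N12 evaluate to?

N1 = 1, N8 = 0, N12 = 1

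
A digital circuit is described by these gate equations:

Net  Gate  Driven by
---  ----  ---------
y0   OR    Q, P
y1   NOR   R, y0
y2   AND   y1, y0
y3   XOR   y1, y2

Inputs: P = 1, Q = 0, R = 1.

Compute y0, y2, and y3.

y0 = Q OR P = 0 OR 1 = 1
y1 = R NOR y0 = 1 NOR 1 = 0
y2 = y1 AND y0 = 0 AND 1 = 0
y3 = y1 XOR y2 = 0 XOR 0 = 0

y0 = 1  y2 = 0  y3 = 0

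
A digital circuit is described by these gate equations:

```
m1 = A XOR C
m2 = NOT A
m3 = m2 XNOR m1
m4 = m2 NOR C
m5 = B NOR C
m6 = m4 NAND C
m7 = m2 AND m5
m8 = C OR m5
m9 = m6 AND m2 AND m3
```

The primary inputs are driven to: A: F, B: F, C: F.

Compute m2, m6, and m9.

m1 = A XOR C = F XOR F = F
m2 = NOT A = NOT F = T
m3 = m2 XNOR m1 = T XNOR F = F
m4 = m2 NOR C = T NOR F = F
m6 = m4 NAND C = F NAND F = T
m9 = m6 AND m2 AND m3 = T AND T AND F = F

m2 = T, m6 = T, m9 = F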